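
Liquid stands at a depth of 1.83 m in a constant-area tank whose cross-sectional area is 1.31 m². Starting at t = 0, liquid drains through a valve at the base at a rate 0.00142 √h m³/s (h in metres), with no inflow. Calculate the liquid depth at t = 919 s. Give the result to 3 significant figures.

Unsteady balance on liquid volume: A dh/dt = −0.00142 √h.
Separate and integrate: 2(√h − √h₀) = −(0.00142/A) t.
√h = √1.83 − 0.00142·919/(2·1.31) = 1.3528 − 0.49808 = 0.85469.
h = 0.85469² = 0.73050 m.

0.730 m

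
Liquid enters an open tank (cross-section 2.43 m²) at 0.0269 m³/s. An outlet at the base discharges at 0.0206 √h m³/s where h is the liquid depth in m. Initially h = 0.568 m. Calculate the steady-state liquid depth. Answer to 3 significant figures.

Mass balance (ρ constant): A dh/dt = Q_in − 0.0206 √h. At steady state dh/dt = 0:
Q_in = 0.0206 √h_ss ⇒ √h_ss = 0.0269/0.0206 = 1.3058.
h_ss = 1.3058² = 1.7052 m. (Since h₀ = 0.568 m < h_ss, the level will rise toward this value.)

1.71 m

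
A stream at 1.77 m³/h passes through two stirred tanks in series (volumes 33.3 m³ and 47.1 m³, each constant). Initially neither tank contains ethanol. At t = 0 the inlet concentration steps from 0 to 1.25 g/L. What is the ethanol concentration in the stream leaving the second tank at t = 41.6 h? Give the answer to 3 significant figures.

0.687 g/L

Time constants: τᵢ = Vᵢ/Q for each well-mixed tank.
τ₁ = 33.3/1.77 = 18.814 h; τ₂ = 47.1/1.77 = 26.610 h.
Solving the cascade with C₁(0)=C₂(0)=0 gives C₂(t) = C_in[1 − (τ₁ e^(−t/τ₁) − τ₂ e^(−t/τ₂))/(τ₁ − τ₂)].
At t = 41.6: e^(−t/τ₁) = 0.10957, e^(−t/τ₂) = 0.20944.
C₂ = 1.25·[1 − (18.814·0.10957 − 26.610·0.20944)/(-7.7966)] = 1.25·0.54957 = 0.68696 g/L.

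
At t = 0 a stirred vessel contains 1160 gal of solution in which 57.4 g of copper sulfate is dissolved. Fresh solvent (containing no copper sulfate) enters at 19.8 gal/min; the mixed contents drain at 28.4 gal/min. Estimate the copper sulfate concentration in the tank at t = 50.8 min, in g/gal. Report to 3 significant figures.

Let m(t) be the amount of copper sulfate. Volume: V(t) = V₀ + (Q_in − Q_out) t = 1160 − 8.6000 t; V(50.8) = 723.12 gal.
Solute balance: dm/dt = 0 − Q_out C = −Q_out m/V(t).
dm/m = −Q_out dt/(V₀ − 8.6000 t); integrating gives ln(m/m₀) = −(Q_out/(Q_in−Q_out)) ln(V/V₀).
m = m₀ (V₀/V)^(Q_out/(Q_in−Q_out)) = 57.4 × (1160/723.12)^(-3.3023) = 12.054 g.
C = m/V = 12.054/723.12 = 0.016669 g/gal.

0.0167 g/gal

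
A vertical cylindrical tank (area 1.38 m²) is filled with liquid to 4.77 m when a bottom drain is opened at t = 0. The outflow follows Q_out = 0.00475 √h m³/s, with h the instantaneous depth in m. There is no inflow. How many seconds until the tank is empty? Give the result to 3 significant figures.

Accumulation of liquid (constant cross-section A): A dh/dt = −0.00475 √h.
Separate and integrate: 2(√h − √h₀) = −(0.00475/A) t.
Tank is empty when √h = 0: t_empty = 2A√h₀/0.00475.
t_empty = 2·1.38·√4.77/0.00475 = 2.7600·2.1840/0.00475 = 1269.0 s.

1270 s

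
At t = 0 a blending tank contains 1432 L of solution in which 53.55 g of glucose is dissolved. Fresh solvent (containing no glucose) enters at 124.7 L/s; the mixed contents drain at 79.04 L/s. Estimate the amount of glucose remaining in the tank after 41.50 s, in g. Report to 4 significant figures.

12.45 g

Total volume: dV/dt = Q_in − Q_out = 45.6600 L/s, so V(t) = 1432 + 45.6600 t and V(41.50) = 3326.89 L.
Solute balance: dm/dt = 0 − Q_out C = −Q_out m/V(t).
Separate: dm/m = −Q_out dt/V(t) ⇒ ln(m/m₀) = −(Q_out/(Q_in−Q_out)) ln(V/V₀).
m = m₀ (V₀/V)^(Q_out/(Q_in−Q_out)) = 53.55 × (1432/3326.89)^(1.73106) = 12.4459 g.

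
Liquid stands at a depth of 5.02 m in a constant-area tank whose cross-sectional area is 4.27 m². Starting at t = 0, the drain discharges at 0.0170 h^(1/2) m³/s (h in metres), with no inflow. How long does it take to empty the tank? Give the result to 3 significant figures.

Volume balance on the tank: A dh/dt = −0.0170 √h.
Separate and integrate: 2(√h − √h₀) = −(0.0170/A) t.
Tank is empty when √h = 0: t_empty = 2A√h₀/0.0170.
t_empty = 2·4.27·√5.02/0.0170 = 8.5400·2.2405/0.0170 = 1125.5 s.

1130 s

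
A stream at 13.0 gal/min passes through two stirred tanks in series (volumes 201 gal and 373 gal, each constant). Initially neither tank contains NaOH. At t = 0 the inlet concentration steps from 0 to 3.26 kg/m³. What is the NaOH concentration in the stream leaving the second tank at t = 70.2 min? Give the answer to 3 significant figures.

2.69 kg/m³

Time constants: τᵢ = Vᵢ/Q for each well-mixed tank.
τ₁ = 201/13.0 = 15.462 min; τ₂ = 373/13.0 = 28.692 min.
Tank 1: C₁ = C_in(1 − e^(−t/τ₁)). Tank 2 (τ₁ ≠ τ₂): C₂ = C_in[1 − (τ₁ e^(−t/τ₁) − τ₂ e^(−t/τ₂))/(τ₁ − τ₂)].
At t = 70.2: e^(−t/τ₁) = 0.010670, e^(−t/τ₂) = 0.086583.
C₂ = 3.26·[1 − (15.462·0.010670 − 28.692·0.086583)/(-13.231)] = 3.26·0.82470 = 2.6885 kg/m³.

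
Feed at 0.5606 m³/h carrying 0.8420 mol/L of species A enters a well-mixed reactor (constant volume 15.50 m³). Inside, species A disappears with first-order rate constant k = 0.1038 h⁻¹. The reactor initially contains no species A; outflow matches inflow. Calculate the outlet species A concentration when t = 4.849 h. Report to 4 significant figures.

0.1072 mol/L

V dC/dt = Q(C_in − C) − k V C.
This is linear with rate a = Q/V + k = 0.139968 h⁻¹.
C_ss = Q C_in/(Q + kV) = 0.217573 mol/L; C(t) = C_ss + (C₀ − C_ss) e^(−a t).
C(4.849) = 0.217573 + (-0.217573)·e^(−0.139968·4.849) = 0.217573 + (-0.217573)·0.507274 = 0.107204 mol/L.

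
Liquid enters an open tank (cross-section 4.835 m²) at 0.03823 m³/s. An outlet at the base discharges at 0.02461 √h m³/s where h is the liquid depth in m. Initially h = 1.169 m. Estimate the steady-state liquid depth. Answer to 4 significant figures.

2.413 m

Level balance: A dh/dt = 0.03823 − 0.02461 √h. Setting dh/dt = 0:
Q_in = 0.02461 √h_ss ⇒ √h_ss = 0.03823/0.02461 = 1.55343.
h_ss = 1.55343² = 2.41316 m. (Since h₀ = 1.169 m < h_ss, the level will rise toward this value.)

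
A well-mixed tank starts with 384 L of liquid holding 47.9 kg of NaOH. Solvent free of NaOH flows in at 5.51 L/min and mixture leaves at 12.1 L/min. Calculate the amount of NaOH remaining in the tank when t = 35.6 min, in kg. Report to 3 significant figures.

8.46 kg

Total volume: dV/dt = Q_in − Q_out = -6.5900 L/min, so V(t) = 384 − 6.5900 t and V(35.6) = 149.40 L.
Species balance (pure solvent in): dm/dt = −Q_out · m/V(t).
Separate: dm/m = −Q_out dt/V(t) ⇒ ln(m/m₀) = −(Q_out/(Q_in−Q_out)) ln(V/V₀).
m = m₀ (V₀/V)^(Q_out/(Q_in−Q_out)) = 47.9 × (384/149.40)^(-1.8361) = 8.4634 kg.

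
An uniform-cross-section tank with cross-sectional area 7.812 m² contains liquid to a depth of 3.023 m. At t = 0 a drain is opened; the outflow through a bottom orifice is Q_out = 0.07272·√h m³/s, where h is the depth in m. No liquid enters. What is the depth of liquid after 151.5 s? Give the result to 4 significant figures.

1.068 m

With no inflow, A dh/dt = −0.07272 √h.
This is separable: 2 d(√h)/dt = −0.07272/A, so √h = √h₀ − (0.07272/(2A)) t.
√h = √3.023 − 0.07272·151.5/(2·7.812) = 1.73868 − 0.705138 = 1.03354.
h = 1.03354² = 1.06820 m.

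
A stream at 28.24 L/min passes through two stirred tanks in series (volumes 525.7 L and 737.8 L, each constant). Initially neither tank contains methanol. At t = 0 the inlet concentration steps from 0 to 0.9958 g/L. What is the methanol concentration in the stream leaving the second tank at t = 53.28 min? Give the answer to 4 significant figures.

0.6861 g/L

Time constants: τᵢ = Vᵢ/Q for each well-mixed tank.
τ₁ = 525.7/28.24 = 18.6154 min; τ₂ = 737.8/28.24 = 26.1261 min.
Solving the cascade with C₁(0)=C₂(0)=0 gives C₂(t) = C_in[1 − (τ₁ e^(−t/τ₁) − τ₂ e^(−t/τ₂))/(τ₁ − τ₂)].
At t = 53.28: e^(−t/τ₁) = 0.0571463, e^(−t/τ₂) = 0.130114.
C₂ = 0.9958·[1 − (18.6154·0.0571463 − 26.1261·0.130114)/(-7.51062)] = 0.9958·0.689031 = 0.686138 g/L.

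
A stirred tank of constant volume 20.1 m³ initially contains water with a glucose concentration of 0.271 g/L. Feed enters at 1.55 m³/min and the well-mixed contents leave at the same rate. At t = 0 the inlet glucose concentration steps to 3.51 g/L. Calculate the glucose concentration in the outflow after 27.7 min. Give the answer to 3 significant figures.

3.13 g/L

Mass balance on the solute (V constant): V dC/dt = Q(C_in − C).
So dC/dt = (C_in − C)/τ with τ = V/Q = 20.1/1.55 = 12.968 min.
C approaches C_in exponentially: C(t) = C_in + (C₀ − C_in) e^(−t/τ).
C(27.7) = 3.51 + (0.271 − 3.51)·e^(−27.7/12.968) = 3.51 + (-3.2390)·0.11812 = 3.1274 g/L.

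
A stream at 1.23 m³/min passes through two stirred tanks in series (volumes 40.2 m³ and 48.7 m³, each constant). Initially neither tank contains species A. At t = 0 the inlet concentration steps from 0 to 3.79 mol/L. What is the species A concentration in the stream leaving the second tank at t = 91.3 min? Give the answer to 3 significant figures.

Each tank obeys Vᵢ dCᵢ/dt = Q(Cᵢ₋₁ − Cᵢ), so τᵢ = Vᵢ/Q.
τ₁ = 40.2/1.23 = 32.683 min; τ₂ = 48.7/1.23 = 39.593 min.
Solving the cascade with C₁(0)=C₂(0)=0 gives C₂(t) = C_in[1 − (τ₁ e^(−t/τ₁) − τ₂ e^(−t/τ₂))/(τ₁ − τ₂)].
At t = 91.3: e^(−t/τ₁) = 0.061206, e^(−t/τ₂) = 0.099666.
C₂ = 3.79·[1 − (32.683·0.061206 − 39.593·0.099666)/(-6.9106)] = 3.79·0.71844 = 2.7229 mol/L.

2.72 mol/L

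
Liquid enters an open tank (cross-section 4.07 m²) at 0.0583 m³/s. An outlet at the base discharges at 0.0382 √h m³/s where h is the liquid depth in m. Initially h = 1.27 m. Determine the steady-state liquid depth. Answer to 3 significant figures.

2.33 m

A dh/dt = Q_in − 0.0382 √h. Steady state requires inflow = outflow:
Q_in = 0.0382 √h_ss ⇒ √h_ss = 0.0583/0.0382 = 1.5262.
h_ss = 1.5262² = 2.3292 m. (Since h₀ = 1.27 m < h_ss, the level will rise toward this value.)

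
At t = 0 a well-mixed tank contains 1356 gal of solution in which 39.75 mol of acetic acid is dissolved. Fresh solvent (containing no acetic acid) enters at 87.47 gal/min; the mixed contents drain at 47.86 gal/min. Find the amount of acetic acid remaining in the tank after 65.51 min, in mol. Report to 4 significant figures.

Let m(t) be the amount of acetic acid. Volume: V(t) = V₀ + (Q_in − Q_out) t = 1356 + 39.6100 t; V(65.51) = 3950.85 gal.
Solute balance: dm/dt = 0 − Q_out C = −Q_out m/V(t).
dm/m = −Q_out dt/(V₀ + 39.6100 t); integrating gives ln(m/m₀) = −(Q_out/(Q_in−Q_out)) ln(V/V₀).
m = m₀ (V₀/V)^(Q_out/(Q_in−Q_out)) = 39.75 × (1356/3950.85)^(1.20828) = 10.9188 mol.

10.92 mol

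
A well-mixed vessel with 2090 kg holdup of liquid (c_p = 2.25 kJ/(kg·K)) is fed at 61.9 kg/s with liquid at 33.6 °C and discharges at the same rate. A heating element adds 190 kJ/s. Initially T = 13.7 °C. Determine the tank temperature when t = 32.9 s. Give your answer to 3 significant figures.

26.9 °C

M c_p dT/dt = ṁ c_p (T_in − T) + Q̇.
τ = M/ṁ = 33.764 s; T_ss = T_in + Q̇/(ṁ c_p) = 33.6 + 190/(61.9·2.25) = 34.964 °C.
T approaches T_ss exponentially: T(t) = T_ss + (T₀ − T_ss) e^(−t/τ).
T(32.9) = 34.964 + (-21.264)·e^(−32.9/33.764) = 34.964 + (-21.264)·0.37742 = 26.939 °C.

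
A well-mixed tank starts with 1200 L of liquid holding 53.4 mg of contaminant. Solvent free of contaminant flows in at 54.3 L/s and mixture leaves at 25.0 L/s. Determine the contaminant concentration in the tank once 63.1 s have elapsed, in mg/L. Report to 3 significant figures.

0.00790 mg/L

Total volume: dV/dt = Q_in − Q_out = 29.300 L/s, so V(t) = 1200 + 29.300 t and V(63.1) = 3048.8 L.
Solute balance: dm/dt = 0 − Q_out C = −Q_out m/V(t).
dm/m = −Q_out dt/(V₀ + 29.300 t); integrating gives ln(m/m₀) = −(Q_out/(Q_in−Q_out)) ln(V/V₀).
m = m₀ (V₀/V)^(Q_out/(Q_in−Q_out)) = 53.4 × (1200/3048.8)^(0.85324) = 24.100 mg.
C = m/V = 24.100/3048.8 = 0.0079047 mg/L.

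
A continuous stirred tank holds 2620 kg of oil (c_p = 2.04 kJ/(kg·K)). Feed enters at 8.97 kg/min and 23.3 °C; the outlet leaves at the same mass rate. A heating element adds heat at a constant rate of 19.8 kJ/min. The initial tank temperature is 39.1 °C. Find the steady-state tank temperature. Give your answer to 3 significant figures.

First-law balance (no shaft work): M c_p dT/dt = ṁ c_p (T_in − T) + 19.8.
At steady state dT/dt = 0 ⇒ T_ss = T_in + Q̇/(ṁ c_p) = 23.3 + 19.8/(8.97·2.04) = 24.382 °C.

24.4 °C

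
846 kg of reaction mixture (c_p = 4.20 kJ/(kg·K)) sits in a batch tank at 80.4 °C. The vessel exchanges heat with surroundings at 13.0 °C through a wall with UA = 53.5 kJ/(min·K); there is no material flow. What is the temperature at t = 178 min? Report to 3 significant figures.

17.6 °C

Lumped-capacitance energy balance: M c_p dT/dt = UA(T_amb − T).
dT/dt = (T_ss − T)/τ with T_ss = T_amb = 13.000 °C, τ = M c_p/UA = 846·4.20/53.5 = 66.415 min.
Solution: T(t) = T_ss + (T₀ − T_ss) e^(−t/τ).
T(178) = 13.000 + (67.400)·0.068555 = 17.621 °C.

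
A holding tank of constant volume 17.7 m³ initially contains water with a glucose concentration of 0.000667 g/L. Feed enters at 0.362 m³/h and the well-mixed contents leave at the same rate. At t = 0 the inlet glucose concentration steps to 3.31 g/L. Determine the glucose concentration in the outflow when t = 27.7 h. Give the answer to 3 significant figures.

Mass balance on the solute (V constant): V dC/dt = Q(C_in − C).
Rewrite as dC/dt + C/τ = C_in/τ, τ = V/Q = 48.895 h.
Solution: C(t) = C_in + (C₀ − C_in) e^(−t/τ).
C(27.7) = 3.31 + (0.000667 − 3.31)·e^(−27.7/48.895) = 3.31 + (-3.3093)·0.56750 = 1.4320 g/L.

1.43 g/L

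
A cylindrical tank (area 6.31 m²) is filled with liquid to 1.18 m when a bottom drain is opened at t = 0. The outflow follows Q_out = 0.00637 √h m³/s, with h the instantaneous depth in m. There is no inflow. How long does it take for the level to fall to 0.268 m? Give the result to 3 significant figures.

Unsteady balance on liquid volume: A dh/dt = −0.00637 √h.
∫ h^(−1/2) dh = −(0.00637/A) ∫ dt, giving 2√h = 2√h₀ − (0.00637/A) t.
t = 2A(√h₀ − √h)/0.00637 = 2·6.31·(√1.18 − √0.268)/0.00637
  = 12.620 × (1.0863 − 0.51769) / 0.00637 = 1126.5 s.

1130 s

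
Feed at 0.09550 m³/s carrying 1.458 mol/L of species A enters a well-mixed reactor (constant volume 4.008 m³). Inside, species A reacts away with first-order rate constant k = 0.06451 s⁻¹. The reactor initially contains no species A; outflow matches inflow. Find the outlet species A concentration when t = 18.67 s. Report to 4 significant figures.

0.3177 mol/L

Accumulation = in − out − consumed: V dC/dt = Q C_in − Q C − k V C.
This is linear with rate a = Q/V + k = 0.0883373 s⁻¹.
C_ss = Q C_in/(Q + kV) = 0.393268 mol/L; C(t) = C_ss + (C₀ − C_ss) e^(−a t).
C(18.67) = 0.393268 + (-0.393268)·e^(−0.0883373·18.67) = 0.393268 + (-0.393268)·0.192192 = 0.317685 mol/L.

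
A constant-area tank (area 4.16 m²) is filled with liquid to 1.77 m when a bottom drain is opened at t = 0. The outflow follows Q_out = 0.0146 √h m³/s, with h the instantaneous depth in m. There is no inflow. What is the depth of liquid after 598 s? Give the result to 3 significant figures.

0.0790 m

With no inflow, A dh/dt = −0.0146 √h.
This is separable: 2 d(√h)/dt = −0.0146/A, so √h = √h₀ − (0.0146/(2A)) t.
√h = √1.77 − 0.0146·598/(2·4.16) = 1.3304 − 1.0494 = 0.28104.
h = 0.28104² = 0.078983 m.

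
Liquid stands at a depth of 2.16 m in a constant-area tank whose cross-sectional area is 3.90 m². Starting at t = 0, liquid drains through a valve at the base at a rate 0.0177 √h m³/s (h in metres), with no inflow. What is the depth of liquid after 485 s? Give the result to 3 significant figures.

0.136 m

Mass balance (ρ constant): A dh/dt = −0.0177 √h.
This is separable: 2 d(√h)/dt = −0.0177/A, so √h = √h₀ − (0.0177/(2A)) t.
√h = √2.16 − 0.0177·485/(2·3.90) = 1.4697 − 1.1006 = 0.36912.
h = 0.36912² = 0.13625 m.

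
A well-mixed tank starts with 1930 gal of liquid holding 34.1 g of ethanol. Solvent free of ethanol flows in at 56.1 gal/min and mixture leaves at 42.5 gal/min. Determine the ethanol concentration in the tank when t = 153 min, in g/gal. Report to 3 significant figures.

0.000865 g/gal

Let m(t) be the amount of ethanol. Volume: V(t) = V₀ + (Q_in − Q_out) t = 1930 + 13.600 t; V(153) = 4010.8 gal.
No ethanol enters, so dm/dt = −Q_out · (m/V).
Separate: dm/m = −Q_out dt/V(t) ⇒ ln(m/m₀) = −(Q_out/(Q_in−Q_out)) ln(V/V₀).
m = m₀ (V₀/V)^(Q_out/(Q_in−Q_out)) = 34.1 × (1930/4010.8)^(3.1250) = 3.4676 g.
C = m/V = 3.4676/4010.8 = 0.00086456 g/gal.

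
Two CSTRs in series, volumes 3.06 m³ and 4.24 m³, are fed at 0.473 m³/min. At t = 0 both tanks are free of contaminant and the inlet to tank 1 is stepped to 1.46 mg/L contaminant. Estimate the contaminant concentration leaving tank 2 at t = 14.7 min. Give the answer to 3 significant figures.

Species balance on tank i: dCᵢ/dt = (Cᵢ₋₁ − Cᵢ)/τᵢ with τᵢ = Vᵢ/Q.
τ₁ = 3.06/0.473 = 6.4693 min; τ₂ = 4.24/0.473 = 8.9641 min.
Solving the cascade with C₁(0)=C₂(0)=0 gives C₂(t) = C_in[1 − (τ₁ e^(−t/τ₁) − τ₂ e^(−t/τ₂))/(τ₁ − τ₂)].
At t = 14.7: e^(−t/τ₁) = 0.10308, e^(−t/τ₂) = 0.19400.
C₂ = 1.46·[1 − (6.4693·0.10308 − 8.9641·0.19400)/(-2.4947)] = 1.46·0.57021 = 0.83251 mg/L.

0.833 mg/L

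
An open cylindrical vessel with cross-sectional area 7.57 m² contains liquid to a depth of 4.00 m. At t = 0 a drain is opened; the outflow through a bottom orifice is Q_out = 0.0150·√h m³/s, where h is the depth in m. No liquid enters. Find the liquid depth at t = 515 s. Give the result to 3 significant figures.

2.22 m

With no inflow, A dh/dt = −0.0150 √h.
Separate and integrate: 2(√h − √h₀) = −(0.0150/A) t.
√h = √4.00 − 0.0150·515/(2·7.57) = 2.0000 − 0.51024 = 1.4898.
h = 1.4898² = 2.2194 m.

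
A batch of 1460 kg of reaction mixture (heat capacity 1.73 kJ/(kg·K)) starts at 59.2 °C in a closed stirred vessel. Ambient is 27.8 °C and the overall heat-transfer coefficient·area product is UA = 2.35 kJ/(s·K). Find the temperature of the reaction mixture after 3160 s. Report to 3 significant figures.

29.5 °C

Lumped-capacitance energy balance: M c_p dT/dt = UA(T_amb − T).
dT/dt = (T_ss − T)/τ with T_ss = T_amb = 27.800 °C, τ = M c_p/UA = 1460·1.73/2.35 = 1074.8 s.
Integrating: T(t) = T_ss + (T₀ − T_ss) e^(−t/τ).
T(3160) = 27.800 + (31.400)·0.052863 = 29.460 °C.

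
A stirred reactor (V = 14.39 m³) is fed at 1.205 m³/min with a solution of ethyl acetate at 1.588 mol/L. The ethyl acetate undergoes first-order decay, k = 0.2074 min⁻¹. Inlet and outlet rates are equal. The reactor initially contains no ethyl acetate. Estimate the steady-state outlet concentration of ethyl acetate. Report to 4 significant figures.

Species balance: V dC/dt = Q C_in − Q C − k V C.
Steady state (dC/dt = 0): C_ss = Q C_in/(Q + kV) = C_in/(1 + kV/Q).
C_ss = 1.205·1.588/(1.205 + 0.2074·14.39) = 1.91354/4.18949 = 0.456748 mol/L.

0.4567 mol/L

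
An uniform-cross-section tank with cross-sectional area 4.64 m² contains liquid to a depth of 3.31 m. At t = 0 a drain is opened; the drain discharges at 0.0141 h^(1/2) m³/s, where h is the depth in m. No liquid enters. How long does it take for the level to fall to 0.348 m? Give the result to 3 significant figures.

809 s

With no inflow, A dh/dt = −0.0141 √h.
This is separable: 2 d(√h)/dt = −0.0141/A, so √h = √h₀ − (0.0141/(2A)) t.
t = 2A(√h₀ − √h)/0.0141 = 2·4.64·(√3.31 − √0.348)/0.0141
  = 9.2800 × (1.8193 − 0.58992) / 0.0141 = 809.15 s.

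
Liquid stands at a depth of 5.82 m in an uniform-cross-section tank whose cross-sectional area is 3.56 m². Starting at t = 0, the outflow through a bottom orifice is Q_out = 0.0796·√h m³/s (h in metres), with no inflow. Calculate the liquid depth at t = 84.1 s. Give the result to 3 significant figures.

2.17 m

A dh/dt = −Q_out = −0.0796 √h.
∫ h^(−1/2) dh = −(0.0796/A) ∫ dt, giving 2√h = 2√h₀ − (0.0796/A) t.
√h = √5.82 − 0.0796·84.1/(2·3.56) = 2.4125 − 0.94022 = 1.4722.
h = 1.4722² = 2.1675 m.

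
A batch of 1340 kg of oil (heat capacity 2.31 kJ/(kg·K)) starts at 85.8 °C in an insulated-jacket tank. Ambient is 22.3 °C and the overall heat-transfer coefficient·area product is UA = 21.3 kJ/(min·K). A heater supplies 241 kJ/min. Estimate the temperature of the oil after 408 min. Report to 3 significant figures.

36.8 °C

Lumped-capacitance energy balance: M c_p dT/dt = UA(T_amb − T) + Q̇.
dT/dt = (T_ss − T)/τ with T_ss = T_amb + Q̇/UA = 22.3 + 241/21.3 = 33.615 °C, τ = M c_p/UA = 1340·2.31/21.3 = 145.32 min.
Integrating: T(t) = T_ss + (T₀ − T_ss) e^(−t/τ).
T(408) = 33.615 + (52.185)·0.060354 = 36.764 °C.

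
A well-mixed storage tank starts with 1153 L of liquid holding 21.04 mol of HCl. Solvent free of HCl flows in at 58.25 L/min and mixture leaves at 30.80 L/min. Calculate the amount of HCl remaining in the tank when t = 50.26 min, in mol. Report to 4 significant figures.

Total volume: dV/dt = Q_in − Q_out = 27.4500 L/min, so V(t) = 1153 + 27.4500 t and V(50.26) = 2532.64 L.
Species balance (pure solvent in): dm/dt = −Q_out · m/V(t).
Separate: dm/m = −Q_out dt/V(t) ⇒ ln(m/m₀) = −(Q_out/(Q_in−Q_out)) ln(V/V₀).
m = m₀ (V₀/V)^(Q_out/(Q_in−Q_out)) = 21.04 × (1153/2532.64)^(1.12204) = 8.70153 mol.

8.702 mol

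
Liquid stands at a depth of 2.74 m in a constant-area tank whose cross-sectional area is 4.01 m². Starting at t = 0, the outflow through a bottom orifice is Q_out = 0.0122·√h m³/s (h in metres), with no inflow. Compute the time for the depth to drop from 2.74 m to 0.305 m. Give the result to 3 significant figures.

725 s

With no inflow, A dh/dt = −0.0122 √h.
This is separable: 2 d(√h)/dt = −0.0122/A, so √h = √h₀ − (0.0122/(2A)) t.
t = 2A(√h₀ − √h)/0.0122 = 2·4.01·(√2.74 − √0.305)/0.0122
  = 8.0200 × (1.6553 − 0.55227) / 0.0122 = 725.10 s.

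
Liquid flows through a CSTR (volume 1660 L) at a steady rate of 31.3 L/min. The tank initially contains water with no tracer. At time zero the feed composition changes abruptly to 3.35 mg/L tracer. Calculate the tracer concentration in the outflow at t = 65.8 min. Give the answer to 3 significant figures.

Mass balance on the solute (V constant): V dC/dt = Q(C_in − C).
Rewrite as dC/dt + C/τ = C_in/τ, τ = V/Q = 53.035 min.
C approaches C_in exponentially: C(t) = C_in + (C₀ − C_in) e^(−t/τ).
C(65.8) = 3.35 + (0 − 3.35)·e^(−65.8/53.035) = 3.35 + (-3.3500)·0.28919 = 2.3812 mg/L.

2.38 mg/L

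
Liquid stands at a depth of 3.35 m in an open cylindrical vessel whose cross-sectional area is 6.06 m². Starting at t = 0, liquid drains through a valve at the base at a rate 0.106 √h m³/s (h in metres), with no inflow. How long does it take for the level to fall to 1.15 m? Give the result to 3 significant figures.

With no inflow, A dh/dt = −0.106 √h.
This is separable: 2 d(√h)/dt = −0.106/A, so √h = √h₀ − (0.106/(2A)) t.
t = 2A(√h₀ − √h)/0.106 = 2·6.06·(√3.35 − √1.15)/0.106
  = 12.120 × (1.8303 − 1.0724) / 0.106 = 86.660 s.

86.7 s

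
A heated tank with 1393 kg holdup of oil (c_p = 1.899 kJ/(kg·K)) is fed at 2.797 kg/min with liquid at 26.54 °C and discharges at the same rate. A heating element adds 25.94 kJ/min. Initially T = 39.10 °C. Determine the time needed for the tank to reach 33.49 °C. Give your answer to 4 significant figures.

M c_p dT/dt = ṁ c_p (T_in − T) + Q̇.
τ = M/ṁ = 498.034 min; T_ss = T_in + Q̇/(ṁ c_p) = 31.4237 °C.
T(t) = T_ss + (T₀ − T_ss) e^(−t/τ). Set T = 33.49:
e^(−t/τ) = (33.49 − 31.4237)/(39.10 − 31.4237) = 0.269175
t = −498.034 · ln(0.269175) = 653.615 min.

653.6 min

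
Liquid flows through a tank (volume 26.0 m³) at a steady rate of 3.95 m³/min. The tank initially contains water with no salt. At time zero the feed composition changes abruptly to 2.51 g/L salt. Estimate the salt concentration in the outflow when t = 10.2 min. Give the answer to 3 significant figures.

Species balance on the tank: V dC/dt = Q(C_in − C).
Rewrite as dC/dt + C/τ = C_in/τ, τ = V/Q = 6.5823 min.
Solution: C(t) = C_in + (C₀ − C_in) e^(−t/τ).
C(10.2) = 2.51 + (0 − 2.51)·e^(−10.2/6.5823) = 2.51 + (-2.5100)·0.21233 = 1.9771 g/L.

1.98 g/L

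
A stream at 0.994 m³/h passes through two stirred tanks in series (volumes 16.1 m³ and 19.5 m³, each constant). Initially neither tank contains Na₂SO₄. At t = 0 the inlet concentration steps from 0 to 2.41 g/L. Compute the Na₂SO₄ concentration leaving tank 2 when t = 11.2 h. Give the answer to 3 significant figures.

0.316 g/L

Time constants: τᵢ = Vᵢ/Q for each well-mixed tank.
τ₁ = 16.1/0.994 = 16.197 h; τ₂ = 19.5/0.994 = 19.618 h.
Solving the cascade with C₁(0)=C₂(0)=0 gives C₂(t) = C_in[1 − (τ₁ e^(−t/τ₁) − τ₂ e^(−t/τ₂))/(τ₁ − τ₂)].
At t = 11.2: e^(−t/τ₁) = 0.50084, e^(−t/τ₂) = 0.56501.
C₂ = 2.41·[1 − (16.197·0.50084 − 19.618·0.56501)/(-3.4205)] = 2.41·0.13111 = 0.31597 g/L.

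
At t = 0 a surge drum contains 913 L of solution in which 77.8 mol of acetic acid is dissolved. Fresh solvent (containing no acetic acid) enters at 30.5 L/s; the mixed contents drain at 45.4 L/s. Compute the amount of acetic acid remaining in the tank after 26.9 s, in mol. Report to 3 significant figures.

13.4 mol

Total volume: dV/dt = Q_in − Q_out = -14.900 L/s, so V(t) = 913 − 14.900 t and V(26.9) = 512.19 L.
Solute balance: dm/dt = 0 − Q_out C = −Q_out m/V(t).
Separate: dm/m = −Q_out dt/V(t) ⇒ ln(m/m₀) = −(Q_out/(Q_in−Q_out)) ln(V/V₀).
m = m₀ (V₀/V)^(Q_out/(Q_in−Q_out)) = 77.8 × (913/512.19)^(-3.0470) = 13.368 mol.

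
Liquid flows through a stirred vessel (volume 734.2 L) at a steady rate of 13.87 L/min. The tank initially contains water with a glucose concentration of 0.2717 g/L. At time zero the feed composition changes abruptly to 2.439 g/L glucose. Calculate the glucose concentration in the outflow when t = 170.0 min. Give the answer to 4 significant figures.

2.352 g/L

Mass balance on the solute (V constant): V dC/dt = Q(C_in − C).
Rewrite as dC/dt + C/τ = C_in/τ, τ = V/Q = 52.9344 min.
Solution: C(t) = C_in + (C₀ − C_in) e^(−t/τ).
C(170.0) = 2.439 + (0.2717 − 2.439)·e^(−170.0/52.9344) = 2.439 + (-2.16730)·0.0402952 = 2.35167 g/L.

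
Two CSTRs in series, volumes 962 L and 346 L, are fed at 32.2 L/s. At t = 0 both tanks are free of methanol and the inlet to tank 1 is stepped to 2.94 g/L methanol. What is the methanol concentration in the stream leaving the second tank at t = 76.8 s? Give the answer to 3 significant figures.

2.59 g/L

Species balance on tank i: dCᵢ/dt = (Cᵢ₋₁ − Cᵢ)/τᵢ with τᵢ = Vᵢ/Q.
τ₁ = 962/32.2 = 29.876 s; τ₂ = 346/32.2 = 10.745 s.
Solving the cascade with C₁(0)=C₂(0)=0 gives C₂(t) = C_in[1 − (τ₁ e^(−t/τ₁) − τ₂ e^(−t/τ₂))/(τ₁ − τ₂)].
At t = 76.8: e^(−t/τ₁) = 0.076486, e^(−t/τ₂) = 0.00078700.
C₂ = 2.94·[1 − (29.876·0.076486 − 10.745·0.00078700)/(19.130)] = 2.94·0.88099 = 2.5901 g/L.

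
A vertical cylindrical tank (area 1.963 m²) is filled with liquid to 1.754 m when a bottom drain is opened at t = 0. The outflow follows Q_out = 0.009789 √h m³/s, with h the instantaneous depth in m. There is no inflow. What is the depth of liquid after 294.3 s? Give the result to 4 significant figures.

0.3488 m

A dh/dt = −Q_out = −0.009789 √h.
Separate and integrate: 2(√h − √h₀) = −(0.009789/A) t.
√h = √1.754 − 0.009789·294.3/(2·1.963) = 1.32439 − 0.733801 = 0.590586.
h = 0.590586² = 0.348791 m.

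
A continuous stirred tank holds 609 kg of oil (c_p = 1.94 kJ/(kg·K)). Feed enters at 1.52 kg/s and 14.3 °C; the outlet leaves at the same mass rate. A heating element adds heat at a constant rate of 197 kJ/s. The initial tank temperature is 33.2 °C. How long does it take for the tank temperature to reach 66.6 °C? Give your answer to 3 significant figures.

479 s

M c_p dT/dt = ṁ c_p (T_in − T) + Q̇.
τ = M/ṁ = 400.66 s; T_ss = T_in + Q̇/(ṁ c_p) = 81.107 °C.
T(t) = T_ss + (T₀ − T_ss) e^(−t/τ). Set T = 66.6:
e^(−t/τ) = (66.6 − 81.107)/(33.2 − 81.107) = 0.30281
t = −400.66 · ln(0.30281) = 478.64 s.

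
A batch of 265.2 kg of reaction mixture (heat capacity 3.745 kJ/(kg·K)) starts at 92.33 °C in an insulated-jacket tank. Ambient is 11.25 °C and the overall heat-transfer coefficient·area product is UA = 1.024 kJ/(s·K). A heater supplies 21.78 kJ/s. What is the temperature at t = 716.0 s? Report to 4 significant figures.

First-law balance (no shaft work): M c_p dT/dt = −UA(T − T_amb) + Q̇.
dT/dt = (T_ss − T)/τ with T_ss = T_amb + Q̇/UA = 11.25 + 21.78/1.024 = 32.5195 °C, τ = M c_p/UA = 265.2·3.745/1.024 = 969.896 s.
Integrating: T(t) = T_ss + (T₀ − T_ss) e^(−t/τ).
T(716.0) = 32.5195 + (59.8105)·0.477962 = 61.1067 °C.

61.11 °C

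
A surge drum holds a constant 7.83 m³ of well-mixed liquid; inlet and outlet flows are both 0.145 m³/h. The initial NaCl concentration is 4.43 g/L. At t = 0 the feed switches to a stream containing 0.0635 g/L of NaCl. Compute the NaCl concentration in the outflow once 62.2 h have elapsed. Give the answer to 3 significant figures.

Mass balance on the solute (V constant): V dC/dt = Q(C_in − C).
So dC/dt = (C_in − C)/τ with τ = V/Q = 7.83/0.145 = 54.000 h.
Integrating: C(t) = C_in + (C₀ − C_in) e^(−t/τ).
C(62.2) = 0.0635 + (4.43 − 0.0635)·e^(−62.2/54.000) = 0.0635 + (4.3665)·0.31605 = 1.4435 g/L.

1.44 g/L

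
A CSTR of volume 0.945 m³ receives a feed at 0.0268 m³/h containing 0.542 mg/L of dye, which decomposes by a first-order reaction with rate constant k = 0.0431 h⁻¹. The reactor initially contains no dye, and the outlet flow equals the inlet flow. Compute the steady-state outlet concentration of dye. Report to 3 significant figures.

Accumulation = in − out − consumed: V dC/dt = Q C_in − Q C − k V C.
At steady state: 0 = Q C_in − (Q + kV) C_ss, so C_ss = Q C_in/(Q + kV).
C_ss = 0.0268·0.542/(0.0268 + 0.0431·0.945) = 0.014526/0.067529 = 0.21510 mg/L.

0.215 mg/L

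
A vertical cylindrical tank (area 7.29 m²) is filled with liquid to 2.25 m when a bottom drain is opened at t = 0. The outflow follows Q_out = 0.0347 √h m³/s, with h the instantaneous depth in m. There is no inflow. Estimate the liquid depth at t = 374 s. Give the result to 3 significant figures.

With no inflow, A dh/dt = −0.0347 √h.
Separate and integrate: 2(√h − √h₀) = −(0.0347/A) t.
√h = √2.25 − 0.0347·374/(2·7.29) = 1.5000 − 0.89011 = 0.60989.
h = 0.60989² = 0.37197 m.

0.372 m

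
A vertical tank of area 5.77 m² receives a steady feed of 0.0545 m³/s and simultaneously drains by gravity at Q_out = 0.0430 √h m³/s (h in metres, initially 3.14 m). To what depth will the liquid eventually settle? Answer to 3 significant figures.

1.61 m

Level balance: A dh/dt = 0.0545 − 0.0430 √h. Setting dh/dt = 0:
Q_in = 0.0430 √h_ss ⇒ √h_ss = 0.0545/0.0430 = 1.2674.
h_ss = 1.2674² = 1.6064 m. (Since h₀ = 3.14 m > h_ss, the level will fall toward this value.)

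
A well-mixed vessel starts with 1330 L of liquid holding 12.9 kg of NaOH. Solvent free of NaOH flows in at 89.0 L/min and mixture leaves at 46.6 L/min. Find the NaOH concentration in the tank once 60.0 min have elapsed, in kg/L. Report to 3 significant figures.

0.00103 kg/L

Let m(t) be the amount of NaOH. Volume: V(t) = V₀ + (Q_in − Q_out) t = 1330 + 42.400 t; V(60.0) = 3874.0 L.
Species balance (pure solvent in): dm/dt = −Q_out · m/V(t).
dm/m = −Q_out dt/(V₀ + 42.400 t); integrating gives ln(m/m₀) = −(Q_out/(Q_in−Q_out)) ln(V/V₀).
m = m₀ (V₀/V)^(Q_out/(Q_in−Q_out)) = 12.9 × (1330/3874.0)^(1.0991) = 3.9837 kg.
C = m/V = 3.9837/3874.0 = 0.0010283 kg/L.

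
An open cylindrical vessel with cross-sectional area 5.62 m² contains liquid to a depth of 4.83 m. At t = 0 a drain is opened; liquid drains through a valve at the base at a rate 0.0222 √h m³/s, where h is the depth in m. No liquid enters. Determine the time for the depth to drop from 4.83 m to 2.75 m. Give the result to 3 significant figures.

A dh/dt = −Q_out = −0.0222 √h.
∫ h^(−1/2) dh = −(0.0222/A) ∫ dt, giving 2√h = 2√h₀ − (0.0222/A) t.
t = 2A(√h₀ − √h)/0.0222 = 2·5.62·(√4.83 − √2.75)/0.0222
  = 11.240 × (2.1977 − 1.6583) / 0.0222 = 273.11 s.

273 s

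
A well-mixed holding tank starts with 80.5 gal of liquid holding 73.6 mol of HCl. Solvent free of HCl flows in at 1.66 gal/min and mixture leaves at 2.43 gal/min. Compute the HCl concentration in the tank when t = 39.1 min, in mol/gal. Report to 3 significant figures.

0.333 mol/gal

Total volume: dV/dt = Q_in − Q_out = -0.77000 gal/min, so V(t) = 80.5 − 0.77000 t and V(39.1) = 50.393 gal.
Species balance (pure solvent in): dm/dt = −Q_out · m/V(t).
dm/m = −Q_out dt/(V₀ − 0.77000 t); integrating gives ln(m/m₀) = −(Q_out/(Q_in−Q_out)) ln(V/V₀).
m = m₀ (V₀/V)^(Q_out/(Q_in−Q_out)) = 73.6 × (80.5/50.393)^(-3.1558) = 16.784 mol.
C = m/V = 16.784/50.393 = 0.33306 mol/gal.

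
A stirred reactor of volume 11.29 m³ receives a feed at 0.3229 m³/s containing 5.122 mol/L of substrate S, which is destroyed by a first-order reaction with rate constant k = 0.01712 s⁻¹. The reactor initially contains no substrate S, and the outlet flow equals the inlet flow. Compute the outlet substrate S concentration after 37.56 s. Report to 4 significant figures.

2.629 mol/L

Accumulation = in − out − consumed: V dC/dt = Q C_in − Q C − k V C.
dC/dt = (Q/V) C_in − (Q/V + k) C; effective rate a = Q/V + k = 0.0286005 + 0.01712 = 0.0457205 s⁻¹.
C_ss = Q C_in/(Q + kV) = 3.20407 mol/L; C(t) = C_ss + (C₀ − C_ss) e^(−a t).
C(37.56) = 3.20407 + (-3.20407)·e^(−0.0457205·37.56) = 3.20407 + (-3.20407)·0.179557 = 2.62876 mol/L.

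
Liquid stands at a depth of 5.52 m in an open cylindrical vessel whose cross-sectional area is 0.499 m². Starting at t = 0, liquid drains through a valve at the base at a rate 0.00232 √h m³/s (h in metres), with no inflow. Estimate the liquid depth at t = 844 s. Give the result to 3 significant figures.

With no inflow, A dh/dt = −0.00232 √h.
Separate and integrate: 2(√h − √h₀) = −(0.00232/A) t.
√h = √5.52 − 0.00232·844/(2·0.499) = 2.3495 − 1.9620 = 0.38746.
h = 0.38746² = 0.15013 m.

0.150 m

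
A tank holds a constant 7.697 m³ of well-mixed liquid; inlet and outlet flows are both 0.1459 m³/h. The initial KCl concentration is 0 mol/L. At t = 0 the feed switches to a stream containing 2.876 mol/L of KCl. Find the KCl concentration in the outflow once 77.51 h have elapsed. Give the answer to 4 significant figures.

Unsteady species balance (constant V, well mixed): V dC/dt = Q(C_in − C).
So dC/dt = (C_in − C)/τ with τ = V/Q = 7.697/0.1459 = 52.7553 h.
Integrating: C(t) = C_in + (C₀ − C_in) e^(−t/τ).
C(77.51) = 2.876 + (0 − 2.876)·e^(−77.51/52.7553) = 2.876 + (-2.87600)·0.230101 = 2.21423 mol/L.

2.214 mol/L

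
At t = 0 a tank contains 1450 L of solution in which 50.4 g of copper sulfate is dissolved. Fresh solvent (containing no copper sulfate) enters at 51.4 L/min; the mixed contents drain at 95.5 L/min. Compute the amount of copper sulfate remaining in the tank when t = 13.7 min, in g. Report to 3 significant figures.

Let m(t) be the amount of copper sulfate. Volume: V(t) = V₀ + (Q_in − Q_out) t = 1450 − 44.100 t; V(13.7) = 845.83 L.
Solute balance: dm/dt = 0 − Q_out C = −Q_out m/V(t).
dm/m = −Q_out dt/(V₀ − 44.100 t); integrating gives ln(m/m₀) = −(Q_out/(Q_in−Q_out)) ln(V/V₀).
m = m₀ (V₀/V)^(Q_out/(Q_in−Q_out)) = 50.4 × (1450/845.83)^(-2.1655) = 15.686 g.

15.7 g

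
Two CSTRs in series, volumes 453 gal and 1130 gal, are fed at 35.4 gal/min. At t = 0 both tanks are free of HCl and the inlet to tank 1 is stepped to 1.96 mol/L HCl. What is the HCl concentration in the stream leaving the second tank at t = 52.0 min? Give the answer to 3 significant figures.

1.34 mol/L

Species balance on tank i: dCᵢ/dt = (Cᵢ₋₁ − Cᵢ)/τᵢ with τᵢ = Vᵢ/Q.
τ₁ = 453/35.4 = 12.797 min; τ₂ = 1130/35.4 = 31.921 min.
Tank 1: C₁ = C_in(1 − e^(−t/τ₁)). Tank 2 (τ₁ ≠ τ₂): C₂ = C_in[1 − (τ₁ e^(−t/τ₁) − τ₂ e^(−t/τ₂))/(τ₁ − τ₂)].
At t = 52.0: e^(−t/τ₁) = 0.017187, e^(−t/τ₂) = 0.19612.
C₂ = 1.96·[1 − (12.797·0.017187 − 31.921·0.19612)/(-19.124)] = 1.96·0.68415 = 1.3409 mol/L.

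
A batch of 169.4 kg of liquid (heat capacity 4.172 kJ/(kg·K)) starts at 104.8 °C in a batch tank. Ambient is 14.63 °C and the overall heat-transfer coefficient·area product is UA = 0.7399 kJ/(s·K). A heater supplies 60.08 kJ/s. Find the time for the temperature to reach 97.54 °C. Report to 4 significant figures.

1583 s

Heat balance on the well-mixed liquid: M c_p dT/dt = −UA(T − T_amb) + Q̇.
τ = M c_p/UA = 955.179 s; T_ss = T_amb + Q̇/UA = 14.63 + 60.08/0.7399 = 95.8302 °C.
T(t) = T_ss + (T₀ − T_ss)e^(−t/τ); set T = 97.54:
t = −τ ln[(T − T_ss)/(T₀ − T_ss)] = −955.179 · ln(0.190621) = 1583.18 s.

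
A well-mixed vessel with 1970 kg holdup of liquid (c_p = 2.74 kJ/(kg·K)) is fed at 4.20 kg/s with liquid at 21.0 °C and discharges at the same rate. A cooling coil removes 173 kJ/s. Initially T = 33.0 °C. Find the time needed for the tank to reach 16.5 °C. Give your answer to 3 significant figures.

M c_p dT/dt = ṁ c_p (T_in − T) − Q̇.
τ = M/ṁ = 469.05 s; T_ss = T_in − Q̇/(ṁ c_p) = 5.9670 °C.
T(t) = T_ss + (T₀ − T_ss) e^(−t/τ). Set T = 16.5:
e^(−t/τ) = (16.5 − 5.9670)/(33.0 − 5.9670) = 0.38964
t = −469.05 · ln(0.38964) = 442.10 s.

442 s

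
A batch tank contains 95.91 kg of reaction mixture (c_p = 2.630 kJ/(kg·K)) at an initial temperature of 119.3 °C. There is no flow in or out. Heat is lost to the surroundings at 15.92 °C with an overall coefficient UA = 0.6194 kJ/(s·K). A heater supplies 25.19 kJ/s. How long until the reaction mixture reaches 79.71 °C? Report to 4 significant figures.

M c_p dT/dt = −UA(T − T_amb) + Q̇.
τ = M c_p/UA = 407.238 s; T_ss = T_amb + Q̇/UA = 15.92 + 25.19/0.6194 = 56.5884 °C.
T(t) = T_ss + (T₀ − T_ss)e^(−t/τ); set T = 79.71:
t = −τ ln[(T − T_ss)/(T₀ − T_ss)] = −407.238 · ln(0.368697) = 406.334 s.

406.3 s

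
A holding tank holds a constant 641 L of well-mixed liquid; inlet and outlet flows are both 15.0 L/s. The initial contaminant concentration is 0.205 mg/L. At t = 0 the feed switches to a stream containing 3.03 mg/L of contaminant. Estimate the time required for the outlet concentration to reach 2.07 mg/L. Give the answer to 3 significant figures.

46.1 s

Species balance: V dC/dt = Q(C_in − C) ⇒ τ = V/Q = 42.733 s.
C(t) = C_in + (C₀ − C_in) e^(−t/τ). Set C = 2.07 and solve for t:
e^(−t/τ) = (C − C_in)/(C₀ − C_in) = (2.07 − 3.03)/(0.205 − 3.03) = 0.33982
t = −τ ln(…) = 42.733 × 1.0793 = 46.123 s.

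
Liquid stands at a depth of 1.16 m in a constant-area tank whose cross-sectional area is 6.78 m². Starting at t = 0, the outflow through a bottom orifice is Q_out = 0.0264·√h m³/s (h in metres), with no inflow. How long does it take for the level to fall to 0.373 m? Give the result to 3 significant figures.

A dh/dt = −Q_out = −0.0264 √h.
∫ h^(−1/2) dh = −(0.0264/A) ∫ dt, giving 2√h = 2√h₀ − (0.0264/A) t.
t = 2A(√h₀ − √h)/0.0264 = 2·6.78·(√1.16 − √0.373)/0.0264
  = 13.560 × (1.0770 − 0.61074) / 0.0264 = 239.51 s.

240 s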